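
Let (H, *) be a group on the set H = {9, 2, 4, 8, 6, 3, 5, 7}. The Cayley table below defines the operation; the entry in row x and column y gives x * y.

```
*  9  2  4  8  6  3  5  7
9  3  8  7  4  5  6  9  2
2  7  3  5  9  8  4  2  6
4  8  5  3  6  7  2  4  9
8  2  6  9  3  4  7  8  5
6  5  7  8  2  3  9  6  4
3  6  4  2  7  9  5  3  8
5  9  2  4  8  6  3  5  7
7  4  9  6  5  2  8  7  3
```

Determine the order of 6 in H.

The identity element is 5 (its row matches the header).
6^1 = 6
6^2 = 6 * 6 = 3
6^3 = 3 * 6 = 9
6^4 = 9 * 6 = 5
The first power of 6 equal to the identity is 6^4, so ord(6) = 4.

4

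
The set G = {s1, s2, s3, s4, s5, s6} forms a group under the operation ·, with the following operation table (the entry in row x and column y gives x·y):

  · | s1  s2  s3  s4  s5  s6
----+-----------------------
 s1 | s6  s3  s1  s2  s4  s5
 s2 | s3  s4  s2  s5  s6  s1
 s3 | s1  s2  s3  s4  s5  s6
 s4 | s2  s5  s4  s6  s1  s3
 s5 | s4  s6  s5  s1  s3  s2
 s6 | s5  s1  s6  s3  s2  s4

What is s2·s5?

s6

Read row s2, column s5: s2·s5 = s6.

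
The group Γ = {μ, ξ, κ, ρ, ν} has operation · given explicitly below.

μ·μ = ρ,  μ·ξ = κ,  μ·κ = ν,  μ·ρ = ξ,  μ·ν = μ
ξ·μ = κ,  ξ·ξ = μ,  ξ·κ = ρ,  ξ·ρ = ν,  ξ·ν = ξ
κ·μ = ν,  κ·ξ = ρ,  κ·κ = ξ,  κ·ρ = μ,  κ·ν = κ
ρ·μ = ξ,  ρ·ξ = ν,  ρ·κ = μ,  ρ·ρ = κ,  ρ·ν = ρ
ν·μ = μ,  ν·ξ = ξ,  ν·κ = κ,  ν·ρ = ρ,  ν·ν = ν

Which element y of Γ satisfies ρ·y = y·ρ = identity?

First locate the identity: row ν matches the header, so ν is the identity.
Scan row ρ for ν: ρ·ξ = ν. Hence ρ^(-1) = ξ.

ξ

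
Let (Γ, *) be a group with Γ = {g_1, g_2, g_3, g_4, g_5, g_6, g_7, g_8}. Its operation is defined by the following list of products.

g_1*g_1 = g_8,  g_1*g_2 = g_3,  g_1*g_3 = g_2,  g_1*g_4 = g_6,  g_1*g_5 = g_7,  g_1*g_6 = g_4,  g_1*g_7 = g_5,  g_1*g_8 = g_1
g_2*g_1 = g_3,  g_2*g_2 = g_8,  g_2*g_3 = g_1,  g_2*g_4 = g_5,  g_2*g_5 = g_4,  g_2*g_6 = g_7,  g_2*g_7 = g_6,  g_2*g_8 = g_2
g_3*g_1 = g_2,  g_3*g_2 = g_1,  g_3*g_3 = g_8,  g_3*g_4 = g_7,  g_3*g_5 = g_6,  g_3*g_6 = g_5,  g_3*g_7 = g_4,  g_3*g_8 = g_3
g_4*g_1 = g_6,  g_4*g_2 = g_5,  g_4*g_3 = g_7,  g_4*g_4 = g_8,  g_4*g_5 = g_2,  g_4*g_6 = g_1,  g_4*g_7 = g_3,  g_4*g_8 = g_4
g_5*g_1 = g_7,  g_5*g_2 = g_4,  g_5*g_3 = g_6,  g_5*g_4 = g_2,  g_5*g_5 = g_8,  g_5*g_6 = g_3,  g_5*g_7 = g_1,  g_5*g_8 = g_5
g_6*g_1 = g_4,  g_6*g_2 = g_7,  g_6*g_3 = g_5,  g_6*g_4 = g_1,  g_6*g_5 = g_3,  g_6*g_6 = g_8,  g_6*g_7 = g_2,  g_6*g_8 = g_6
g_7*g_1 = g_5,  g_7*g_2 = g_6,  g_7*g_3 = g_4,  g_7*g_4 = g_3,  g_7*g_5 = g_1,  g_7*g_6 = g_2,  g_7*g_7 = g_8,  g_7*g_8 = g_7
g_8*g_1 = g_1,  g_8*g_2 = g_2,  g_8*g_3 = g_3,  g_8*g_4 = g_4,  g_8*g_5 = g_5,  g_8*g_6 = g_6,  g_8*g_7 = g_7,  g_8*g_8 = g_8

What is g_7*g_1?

g_5

Read row g_7, column g_1: g_7*g_1 = g_5.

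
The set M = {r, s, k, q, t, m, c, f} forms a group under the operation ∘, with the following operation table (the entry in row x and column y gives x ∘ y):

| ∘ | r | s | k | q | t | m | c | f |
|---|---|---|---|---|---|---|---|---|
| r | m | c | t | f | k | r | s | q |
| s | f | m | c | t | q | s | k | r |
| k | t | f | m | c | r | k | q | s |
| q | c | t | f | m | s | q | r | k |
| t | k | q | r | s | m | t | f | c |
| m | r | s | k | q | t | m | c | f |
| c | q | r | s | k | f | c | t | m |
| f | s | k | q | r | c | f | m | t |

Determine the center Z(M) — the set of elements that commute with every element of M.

An element z is central iff its row equals its column in the table.
For c: c ∘ r = q ≠ s = r ∘ c, so c ∉ Z.
Checking each element this way leaves Z(M) = {m, t}.
(Structurally, M here is isomorphic to the dihedral group D_4.)

{m, t}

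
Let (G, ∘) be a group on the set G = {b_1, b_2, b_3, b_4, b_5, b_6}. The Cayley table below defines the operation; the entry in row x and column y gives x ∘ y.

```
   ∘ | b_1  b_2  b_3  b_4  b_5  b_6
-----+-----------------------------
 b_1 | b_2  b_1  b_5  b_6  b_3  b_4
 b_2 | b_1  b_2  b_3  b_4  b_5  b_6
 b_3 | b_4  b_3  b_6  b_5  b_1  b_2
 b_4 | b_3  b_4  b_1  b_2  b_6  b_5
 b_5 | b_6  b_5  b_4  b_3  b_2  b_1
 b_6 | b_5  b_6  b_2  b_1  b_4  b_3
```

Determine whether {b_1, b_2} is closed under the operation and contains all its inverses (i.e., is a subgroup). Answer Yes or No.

{b_1, b_2} contains the identity b_2.
Checking products: every product of two elements of {b_1, b_2} (read from the table) lies in {b_1, b_2}, so the set is closed.
In a finite group, a nonempty closed subset is a subgroup. So {b_1, b_2} ≤ G.

Yes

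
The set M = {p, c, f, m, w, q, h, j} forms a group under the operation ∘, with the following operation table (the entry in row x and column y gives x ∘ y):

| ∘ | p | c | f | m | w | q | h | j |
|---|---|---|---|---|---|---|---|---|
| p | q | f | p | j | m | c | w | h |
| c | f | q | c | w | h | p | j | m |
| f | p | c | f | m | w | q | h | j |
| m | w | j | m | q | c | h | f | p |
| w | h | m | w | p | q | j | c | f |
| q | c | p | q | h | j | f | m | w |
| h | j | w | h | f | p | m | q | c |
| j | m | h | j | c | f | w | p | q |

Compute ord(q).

2

The identity element is f (its row matches the header).
q^1 = q
q^2 = q ∘ q = f
The first power of q equal to the identity is q^2, so ord(q) = 2.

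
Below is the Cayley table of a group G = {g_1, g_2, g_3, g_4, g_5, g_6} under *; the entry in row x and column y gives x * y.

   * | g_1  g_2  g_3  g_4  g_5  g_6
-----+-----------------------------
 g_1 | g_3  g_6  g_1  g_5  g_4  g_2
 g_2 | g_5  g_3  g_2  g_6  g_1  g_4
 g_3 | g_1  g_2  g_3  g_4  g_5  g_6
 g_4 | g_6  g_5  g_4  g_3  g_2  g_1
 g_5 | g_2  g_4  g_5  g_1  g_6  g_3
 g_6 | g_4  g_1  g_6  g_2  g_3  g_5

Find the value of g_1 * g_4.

Read row g_1, column g_4: g_1 * g_4 = g_5.
(Structurally, G here is isomorphic to the symmetric group S_3.)

g_5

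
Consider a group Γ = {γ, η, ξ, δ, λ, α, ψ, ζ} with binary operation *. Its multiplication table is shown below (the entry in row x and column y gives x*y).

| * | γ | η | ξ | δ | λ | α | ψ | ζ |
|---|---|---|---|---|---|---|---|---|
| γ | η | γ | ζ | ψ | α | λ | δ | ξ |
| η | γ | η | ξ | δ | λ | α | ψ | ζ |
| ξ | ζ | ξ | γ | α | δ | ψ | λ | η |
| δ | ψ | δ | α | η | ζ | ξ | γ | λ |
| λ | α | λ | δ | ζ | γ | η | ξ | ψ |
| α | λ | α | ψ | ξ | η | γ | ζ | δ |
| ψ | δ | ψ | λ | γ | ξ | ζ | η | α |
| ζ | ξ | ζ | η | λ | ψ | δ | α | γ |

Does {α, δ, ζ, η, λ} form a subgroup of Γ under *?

α*α = γ, which is not in {α, δ, ζ, η, λ}.
The subset is not closed under *, so it is not a subgroup.

No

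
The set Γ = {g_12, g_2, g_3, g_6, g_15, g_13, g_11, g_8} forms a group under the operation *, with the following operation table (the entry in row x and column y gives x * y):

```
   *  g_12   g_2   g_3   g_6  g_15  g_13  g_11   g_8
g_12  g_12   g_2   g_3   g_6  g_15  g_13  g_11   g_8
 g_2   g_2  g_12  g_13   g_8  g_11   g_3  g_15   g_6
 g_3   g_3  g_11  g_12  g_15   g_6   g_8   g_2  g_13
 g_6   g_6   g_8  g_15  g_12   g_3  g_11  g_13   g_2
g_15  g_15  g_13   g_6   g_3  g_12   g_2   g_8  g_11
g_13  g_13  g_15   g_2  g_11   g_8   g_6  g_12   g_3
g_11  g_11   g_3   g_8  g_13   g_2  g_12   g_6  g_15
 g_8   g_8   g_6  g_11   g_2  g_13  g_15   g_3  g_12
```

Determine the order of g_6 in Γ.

The identity element is g_12 (its row matches the header).
g_6^1 = g_6
g_6^2 = g_6 * g_6 = g_12
The first power of g_6 equal to the identity is g_6^2, so ord(g_6) = 2.
(Structurally, Γ here is isomorphic to the dihedral group D_4.)

2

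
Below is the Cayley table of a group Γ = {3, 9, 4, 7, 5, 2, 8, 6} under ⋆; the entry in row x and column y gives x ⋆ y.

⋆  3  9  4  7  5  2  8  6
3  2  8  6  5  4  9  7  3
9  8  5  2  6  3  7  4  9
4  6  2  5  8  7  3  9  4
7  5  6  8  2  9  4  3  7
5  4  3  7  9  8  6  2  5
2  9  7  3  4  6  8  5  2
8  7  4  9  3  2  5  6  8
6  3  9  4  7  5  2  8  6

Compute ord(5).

4

The identity element is 6 (its row matches the header).
5^1 = 5
5^2 = 5 ⋆ 5 = 8
5^3 = 8 ⋆ 5 = 2
5^4 = 2 ⋆ 5 = 6
The first power of 5 equal to the identity is 5^4, so ord(5) = 4.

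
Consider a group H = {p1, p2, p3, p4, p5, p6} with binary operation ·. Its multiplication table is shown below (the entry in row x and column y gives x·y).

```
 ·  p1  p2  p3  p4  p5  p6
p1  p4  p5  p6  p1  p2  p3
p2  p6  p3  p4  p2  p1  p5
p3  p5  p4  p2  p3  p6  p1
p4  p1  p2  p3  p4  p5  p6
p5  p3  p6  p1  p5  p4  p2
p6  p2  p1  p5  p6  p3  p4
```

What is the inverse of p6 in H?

First locate the identity: row p4 matches the header, so p4 is the identity.
Scan row p6 for p4: p6·p6 = p4. Hence p6^(-1) = p6.

p6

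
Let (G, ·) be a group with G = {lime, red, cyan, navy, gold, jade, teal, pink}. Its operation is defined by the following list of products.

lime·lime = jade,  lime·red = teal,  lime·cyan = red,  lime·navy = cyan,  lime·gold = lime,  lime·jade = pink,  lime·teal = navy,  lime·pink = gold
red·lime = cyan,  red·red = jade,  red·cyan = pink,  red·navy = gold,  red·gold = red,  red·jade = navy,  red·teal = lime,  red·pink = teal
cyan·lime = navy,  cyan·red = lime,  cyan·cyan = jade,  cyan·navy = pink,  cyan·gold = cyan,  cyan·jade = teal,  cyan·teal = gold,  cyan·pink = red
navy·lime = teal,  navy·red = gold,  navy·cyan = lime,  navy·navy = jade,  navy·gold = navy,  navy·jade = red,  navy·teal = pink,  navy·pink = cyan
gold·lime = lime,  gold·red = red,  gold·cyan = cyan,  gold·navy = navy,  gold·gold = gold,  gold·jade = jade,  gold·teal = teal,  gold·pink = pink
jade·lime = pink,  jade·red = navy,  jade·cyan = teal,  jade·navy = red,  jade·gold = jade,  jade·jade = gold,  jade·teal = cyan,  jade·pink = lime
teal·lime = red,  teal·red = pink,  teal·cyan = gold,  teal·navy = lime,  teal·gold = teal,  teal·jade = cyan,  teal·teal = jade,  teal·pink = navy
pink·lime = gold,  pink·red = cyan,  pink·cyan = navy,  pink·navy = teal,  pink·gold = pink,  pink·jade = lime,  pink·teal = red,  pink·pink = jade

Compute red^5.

red^1 = red
red^2 = red·red = jade
red^3 = jade·red = navy
red^4 = navy·red = gold
red^5 = gold·red = red

red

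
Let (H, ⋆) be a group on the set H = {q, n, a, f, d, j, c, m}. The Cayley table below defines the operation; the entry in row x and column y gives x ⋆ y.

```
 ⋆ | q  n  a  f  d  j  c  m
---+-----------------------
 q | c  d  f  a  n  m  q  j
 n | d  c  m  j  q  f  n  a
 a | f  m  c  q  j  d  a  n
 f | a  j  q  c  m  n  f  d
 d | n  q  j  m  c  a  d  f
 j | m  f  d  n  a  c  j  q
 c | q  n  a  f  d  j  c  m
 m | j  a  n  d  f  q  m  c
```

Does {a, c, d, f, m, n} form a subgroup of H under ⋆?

No

n ⋆ d = q, which is not in {a, c, d, f, m, n}.
The subset is not closed under ⋆, so it is not a subgroup.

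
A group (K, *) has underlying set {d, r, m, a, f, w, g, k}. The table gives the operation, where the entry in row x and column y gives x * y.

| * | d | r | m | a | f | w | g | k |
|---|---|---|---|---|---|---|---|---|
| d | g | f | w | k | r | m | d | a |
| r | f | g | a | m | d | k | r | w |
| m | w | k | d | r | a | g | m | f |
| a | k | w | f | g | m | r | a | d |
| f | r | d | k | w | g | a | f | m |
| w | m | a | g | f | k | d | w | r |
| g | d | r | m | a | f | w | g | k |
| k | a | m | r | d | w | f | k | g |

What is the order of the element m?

4

The identity element is g (its row matches the header).
m^1 = m
m^2 = m * m = d
m^3 = d * m = w
m^4 = w * m = g
The first power of m equal to the identity is m^4, so ord(m) = 4.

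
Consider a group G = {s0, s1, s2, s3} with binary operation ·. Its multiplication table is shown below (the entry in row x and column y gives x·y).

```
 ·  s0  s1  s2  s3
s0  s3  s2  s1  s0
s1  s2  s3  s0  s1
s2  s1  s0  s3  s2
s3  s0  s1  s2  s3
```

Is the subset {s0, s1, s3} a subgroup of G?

No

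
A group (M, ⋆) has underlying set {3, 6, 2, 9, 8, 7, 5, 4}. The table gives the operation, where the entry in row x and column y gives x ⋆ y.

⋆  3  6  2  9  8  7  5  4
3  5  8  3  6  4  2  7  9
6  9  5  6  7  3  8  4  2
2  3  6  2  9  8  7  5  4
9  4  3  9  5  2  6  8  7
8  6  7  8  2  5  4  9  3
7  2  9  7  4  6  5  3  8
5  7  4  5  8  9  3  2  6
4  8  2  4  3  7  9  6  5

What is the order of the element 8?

The identity element is 2 (its row matches the header).
8^1 = 8
8^2 = 8 ⋆ 8 = 5
8^3 = 5 ⋆ 8 = 9
8^4 = 9 ⋆ 8 = 2
The first power of 8 equal to the identity is 8^4, so ord(8) = 4.

4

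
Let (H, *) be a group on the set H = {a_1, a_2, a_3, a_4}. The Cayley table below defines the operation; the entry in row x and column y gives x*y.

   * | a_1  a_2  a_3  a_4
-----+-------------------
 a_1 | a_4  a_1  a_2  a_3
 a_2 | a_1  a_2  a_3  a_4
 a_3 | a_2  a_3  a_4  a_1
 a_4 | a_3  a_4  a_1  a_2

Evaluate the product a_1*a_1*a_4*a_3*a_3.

a_1*a_1 = a_4
a_4*a_4 = a_2
a_2*a_3 = a_3
a_3*a_3 = a_4

a_4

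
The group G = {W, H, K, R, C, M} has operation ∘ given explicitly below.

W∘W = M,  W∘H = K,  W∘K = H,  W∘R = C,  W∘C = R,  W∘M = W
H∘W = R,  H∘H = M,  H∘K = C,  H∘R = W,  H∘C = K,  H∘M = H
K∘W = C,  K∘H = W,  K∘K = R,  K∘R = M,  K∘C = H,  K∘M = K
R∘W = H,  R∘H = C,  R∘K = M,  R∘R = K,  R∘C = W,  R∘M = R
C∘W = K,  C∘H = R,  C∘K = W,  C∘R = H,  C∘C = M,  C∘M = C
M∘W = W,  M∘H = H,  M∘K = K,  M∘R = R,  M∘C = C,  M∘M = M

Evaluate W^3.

W

W^1 = W
W^2 = W ∘ W = M
W^3 = M ∘ W = W
(Structurally, G here is isomorphic to the symmetric group S_3.)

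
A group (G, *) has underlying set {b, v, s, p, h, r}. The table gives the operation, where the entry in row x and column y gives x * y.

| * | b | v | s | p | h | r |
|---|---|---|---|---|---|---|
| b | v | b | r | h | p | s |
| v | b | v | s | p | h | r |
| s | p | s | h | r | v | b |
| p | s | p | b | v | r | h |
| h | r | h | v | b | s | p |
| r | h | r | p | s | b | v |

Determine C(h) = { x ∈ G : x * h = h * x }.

{h, s, v}

Compare row h with column h entry by entry.
s * h = v = h * s, so s commutes with h.
b * h = p but h * b = r, so b does not.
Collecting the elements that commute with h: C(h) = {h, s, v}.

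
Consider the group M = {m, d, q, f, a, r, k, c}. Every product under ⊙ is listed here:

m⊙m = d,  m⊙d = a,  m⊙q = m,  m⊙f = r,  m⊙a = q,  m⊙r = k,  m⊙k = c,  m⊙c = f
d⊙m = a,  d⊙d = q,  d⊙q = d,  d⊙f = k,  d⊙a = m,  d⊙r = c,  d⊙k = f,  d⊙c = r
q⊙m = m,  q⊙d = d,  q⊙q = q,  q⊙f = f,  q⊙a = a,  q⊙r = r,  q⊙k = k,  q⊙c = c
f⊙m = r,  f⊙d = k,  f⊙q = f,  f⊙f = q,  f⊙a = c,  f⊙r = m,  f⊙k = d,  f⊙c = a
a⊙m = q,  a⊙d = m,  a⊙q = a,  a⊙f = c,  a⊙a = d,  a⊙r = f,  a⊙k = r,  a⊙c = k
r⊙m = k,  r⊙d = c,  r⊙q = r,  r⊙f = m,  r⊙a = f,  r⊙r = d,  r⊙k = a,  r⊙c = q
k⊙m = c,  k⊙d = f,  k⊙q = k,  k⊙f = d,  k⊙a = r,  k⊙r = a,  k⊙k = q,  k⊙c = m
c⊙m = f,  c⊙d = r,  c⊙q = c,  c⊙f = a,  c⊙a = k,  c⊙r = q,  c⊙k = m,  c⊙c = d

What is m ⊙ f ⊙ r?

d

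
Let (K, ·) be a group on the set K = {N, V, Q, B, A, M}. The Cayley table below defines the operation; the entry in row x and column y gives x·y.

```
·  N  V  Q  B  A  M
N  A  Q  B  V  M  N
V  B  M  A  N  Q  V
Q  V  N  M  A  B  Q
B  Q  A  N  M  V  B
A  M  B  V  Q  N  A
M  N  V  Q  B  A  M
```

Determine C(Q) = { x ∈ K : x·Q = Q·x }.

Compare row Q with column Q entry by entry.
B·Q = N but Q·B = A, so B does not.
Collecting the elements that commute with Q: C(Q) = {M, Q}.

{M, Q}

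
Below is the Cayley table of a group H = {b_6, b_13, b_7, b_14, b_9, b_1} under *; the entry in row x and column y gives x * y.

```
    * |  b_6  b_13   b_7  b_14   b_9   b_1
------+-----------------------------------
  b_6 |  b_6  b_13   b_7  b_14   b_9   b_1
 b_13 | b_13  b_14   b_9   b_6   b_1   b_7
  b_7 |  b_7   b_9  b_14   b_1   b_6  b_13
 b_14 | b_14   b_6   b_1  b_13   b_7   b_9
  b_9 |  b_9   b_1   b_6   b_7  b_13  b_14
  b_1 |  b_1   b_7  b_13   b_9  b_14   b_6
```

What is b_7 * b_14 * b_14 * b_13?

b_1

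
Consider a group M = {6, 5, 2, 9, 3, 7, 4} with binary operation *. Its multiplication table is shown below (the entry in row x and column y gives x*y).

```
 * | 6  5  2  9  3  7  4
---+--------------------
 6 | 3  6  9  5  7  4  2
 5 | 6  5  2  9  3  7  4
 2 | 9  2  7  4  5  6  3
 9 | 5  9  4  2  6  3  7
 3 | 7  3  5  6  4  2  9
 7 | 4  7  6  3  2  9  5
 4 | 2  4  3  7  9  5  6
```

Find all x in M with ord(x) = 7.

{2, 3, 4, 6, 7, 9}

Identity is 5. Compute the order of each non-identity element by repeated multiplication:
  6: 6 → 3 → 7 → 4 → 2 → 9 → 5  (order 7)
  2: 2 → 7 → 6 → 9 → 4 → 3 → 5  (order 7)
  9: 9 → 2 → 4 → 7 → 3 → 6 → 5  (order 7)
  3: 3 → 4 → 9 → 6 → 7 → 2 → 5  (order 7)
  7: 7 → 9 → 3 → 2 → 6 → 4 → 5  (order 7)
  4: 4 → 6 → 2 → 3 → 9 → 7 → 5  (order 7)
Elements of order 7: {2, 3, 4, 6, 7, 9}.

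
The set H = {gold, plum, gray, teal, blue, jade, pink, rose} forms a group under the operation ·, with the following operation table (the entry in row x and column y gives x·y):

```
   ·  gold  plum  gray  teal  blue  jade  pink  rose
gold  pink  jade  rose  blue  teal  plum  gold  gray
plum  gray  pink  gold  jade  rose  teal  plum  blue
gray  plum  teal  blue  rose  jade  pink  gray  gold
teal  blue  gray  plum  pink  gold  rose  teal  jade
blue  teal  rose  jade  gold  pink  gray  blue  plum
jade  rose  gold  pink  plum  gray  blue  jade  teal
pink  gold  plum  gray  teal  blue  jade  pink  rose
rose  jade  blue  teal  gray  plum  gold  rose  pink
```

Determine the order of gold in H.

2

The identity element is pink (its row matches the header).
gold^1 = gold
gold^2 = gold·gold = pink
The first power of gold equal to the identity is gold^2, so ord(gold) = 2.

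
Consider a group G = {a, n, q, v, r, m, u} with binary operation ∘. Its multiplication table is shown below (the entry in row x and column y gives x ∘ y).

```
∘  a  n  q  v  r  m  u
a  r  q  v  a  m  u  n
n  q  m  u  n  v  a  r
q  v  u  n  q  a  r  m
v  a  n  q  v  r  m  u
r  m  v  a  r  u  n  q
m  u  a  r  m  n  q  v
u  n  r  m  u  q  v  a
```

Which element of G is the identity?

The identity e satisfies e ∘ x = x for all x, so its row in the table reproduces the column headers.
Row v reads: a, n, q, v, r, m, u — exactly the header order. So v is the identity.

v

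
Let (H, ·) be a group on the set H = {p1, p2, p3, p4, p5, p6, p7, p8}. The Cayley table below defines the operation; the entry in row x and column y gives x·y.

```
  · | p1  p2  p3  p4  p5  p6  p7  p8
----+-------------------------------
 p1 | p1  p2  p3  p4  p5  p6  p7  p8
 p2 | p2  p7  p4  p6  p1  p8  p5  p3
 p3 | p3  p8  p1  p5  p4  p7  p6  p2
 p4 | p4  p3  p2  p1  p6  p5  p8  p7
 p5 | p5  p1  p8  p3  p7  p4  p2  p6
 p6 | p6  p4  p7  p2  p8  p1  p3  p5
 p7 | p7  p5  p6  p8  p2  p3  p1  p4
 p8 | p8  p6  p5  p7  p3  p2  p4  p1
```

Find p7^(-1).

First locate the identity: row p1 matches the header, so p1 is the identity.
Scan row p7 for p1: p7·p7 = p1. Hence p7^(-1) = p7.

p7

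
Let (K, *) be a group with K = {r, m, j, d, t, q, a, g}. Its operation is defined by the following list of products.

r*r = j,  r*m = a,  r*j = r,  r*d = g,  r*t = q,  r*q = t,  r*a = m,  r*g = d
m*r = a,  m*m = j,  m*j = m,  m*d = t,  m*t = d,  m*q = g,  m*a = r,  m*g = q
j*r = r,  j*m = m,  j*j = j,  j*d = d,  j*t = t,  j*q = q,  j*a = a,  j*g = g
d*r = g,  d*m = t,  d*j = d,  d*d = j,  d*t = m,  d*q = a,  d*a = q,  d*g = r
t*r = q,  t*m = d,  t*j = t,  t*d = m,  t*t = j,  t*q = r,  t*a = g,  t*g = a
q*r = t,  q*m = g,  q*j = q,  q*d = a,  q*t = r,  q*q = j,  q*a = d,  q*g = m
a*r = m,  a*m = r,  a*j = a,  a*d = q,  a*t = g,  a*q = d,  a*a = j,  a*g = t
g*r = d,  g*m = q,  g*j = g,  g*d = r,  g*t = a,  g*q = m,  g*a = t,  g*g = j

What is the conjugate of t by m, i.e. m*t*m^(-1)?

The identity is j. In row m, the entry j sits in column m, so m^(-1) = m.
m*t = d
d*m = t

t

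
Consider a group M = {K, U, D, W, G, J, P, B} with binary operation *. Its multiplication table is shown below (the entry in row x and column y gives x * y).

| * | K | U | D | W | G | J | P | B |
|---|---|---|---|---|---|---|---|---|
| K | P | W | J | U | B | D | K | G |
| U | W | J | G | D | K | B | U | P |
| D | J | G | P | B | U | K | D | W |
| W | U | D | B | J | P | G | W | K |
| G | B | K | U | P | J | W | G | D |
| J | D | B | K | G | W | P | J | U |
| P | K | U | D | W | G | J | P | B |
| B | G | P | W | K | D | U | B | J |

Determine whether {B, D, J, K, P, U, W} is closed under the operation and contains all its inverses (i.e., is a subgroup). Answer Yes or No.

No

W * J = G, which is not in {B, D, J, K, P, U, W}.
The subset is not closed under *, so it is not a subgroup.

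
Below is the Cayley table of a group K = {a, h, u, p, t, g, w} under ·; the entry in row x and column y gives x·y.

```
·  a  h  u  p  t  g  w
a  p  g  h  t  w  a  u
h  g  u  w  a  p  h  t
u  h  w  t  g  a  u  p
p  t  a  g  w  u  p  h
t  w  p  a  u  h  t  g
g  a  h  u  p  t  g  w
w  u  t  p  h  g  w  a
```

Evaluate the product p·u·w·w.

p·u = g
g·w = w
w·w = a

a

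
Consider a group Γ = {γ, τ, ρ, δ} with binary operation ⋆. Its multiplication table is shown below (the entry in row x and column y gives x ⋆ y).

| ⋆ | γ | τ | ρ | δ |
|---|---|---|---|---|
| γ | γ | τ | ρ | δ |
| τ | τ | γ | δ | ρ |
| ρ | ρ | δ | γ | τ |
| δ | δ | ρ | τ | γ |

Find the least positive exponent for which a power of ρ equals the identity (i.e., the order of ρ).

The identity element is γ (its row matches the header).
ρ^1 = ρ
ρ^2 = ρ ⋆ ρ = γ
The first power of ρ equal to the identity is ρ^2, so ord(ρ) = 2.

2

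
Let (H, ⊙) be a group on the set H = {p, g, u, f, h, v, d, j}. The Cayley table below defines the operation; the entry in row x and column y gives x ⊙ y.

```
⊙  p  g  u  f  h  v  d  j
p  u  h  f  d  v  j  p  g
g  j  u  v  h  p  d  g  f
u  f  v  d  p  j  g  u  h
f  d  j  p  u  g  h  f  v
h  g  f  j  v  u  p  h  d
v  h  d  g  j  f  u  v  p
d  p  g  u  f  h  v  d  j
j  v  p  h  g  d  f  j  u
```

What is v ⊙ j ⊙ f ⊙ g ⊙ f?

h

v ⊙ j = p
p ⊙ f = d
d ⊙ g = g
g ⊙ f = h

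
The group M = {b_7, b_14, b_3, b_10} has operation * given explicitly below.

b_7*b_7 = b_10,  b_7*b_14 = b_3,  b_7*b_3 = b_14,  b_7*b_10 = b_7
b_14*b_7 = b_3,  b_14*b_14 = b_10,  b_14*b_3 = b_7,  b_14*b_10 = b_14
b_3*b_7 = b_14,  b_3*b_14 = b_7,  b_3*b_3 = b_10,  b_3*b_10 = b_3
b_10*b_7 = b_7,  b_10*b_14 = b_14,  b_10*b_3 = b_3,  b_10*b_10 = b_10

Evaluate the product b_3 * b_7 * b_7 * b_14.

b_7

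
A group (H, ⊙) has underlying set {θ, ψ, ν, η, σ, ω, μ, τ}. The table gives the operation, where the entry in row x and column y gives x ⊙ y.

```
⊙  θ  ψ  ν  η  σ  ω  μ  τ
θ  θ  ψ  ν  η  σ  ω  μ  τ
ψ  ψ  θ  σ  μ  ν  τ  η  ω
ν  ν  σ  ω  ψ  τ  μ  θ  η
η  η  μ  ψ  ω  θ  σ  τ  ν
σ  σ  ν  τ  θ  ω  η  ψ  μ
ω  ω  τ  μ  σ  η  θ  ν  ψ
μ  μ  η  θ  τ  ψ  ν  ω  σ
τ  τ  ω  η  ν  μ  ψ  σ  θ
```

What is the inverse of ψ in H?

First locate the identity: row θ matches the header, so θ is the identity.
Scan row ψ for θ: ψ ⊙ ψ = θ. Hence ψ^(-1) = ψ.
(Structurally, H here is isomorphic to Z_2 x Z_4.)

ψ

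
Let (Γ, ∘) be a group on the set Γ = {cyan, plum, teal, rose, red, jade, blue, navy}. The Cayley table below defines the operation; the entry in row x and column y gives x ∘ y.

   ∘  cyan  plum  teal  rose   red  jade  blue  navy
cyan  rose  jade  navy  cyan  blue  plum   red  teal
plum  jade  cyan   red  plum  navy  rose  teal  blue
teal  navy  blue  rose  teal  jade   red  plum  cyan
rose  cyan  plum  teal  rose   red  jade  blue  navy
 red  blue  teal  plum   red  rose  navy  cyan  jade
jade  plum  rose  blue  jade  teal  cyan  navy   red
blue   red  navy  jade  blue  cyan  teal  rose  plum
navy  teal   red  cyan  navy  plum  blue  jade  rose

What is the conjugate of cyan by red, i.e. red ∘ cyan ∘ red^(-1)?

The identity is rose. In row red, the entry rose sits in column red, so red^(-1) = red.
red ∘ cyan = blue
blue ∘ red = cyan

cyan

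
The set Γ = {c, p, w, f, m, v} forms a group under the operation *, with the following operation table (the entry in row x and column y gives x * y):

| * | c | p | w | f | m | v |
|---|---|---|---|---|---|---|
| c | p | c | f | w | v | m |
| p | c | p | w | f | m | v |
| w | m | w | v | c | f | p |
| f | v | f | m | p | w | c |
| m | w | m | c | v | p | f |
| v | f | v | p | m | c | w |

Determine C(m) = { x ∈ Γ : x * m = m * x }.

{m, p}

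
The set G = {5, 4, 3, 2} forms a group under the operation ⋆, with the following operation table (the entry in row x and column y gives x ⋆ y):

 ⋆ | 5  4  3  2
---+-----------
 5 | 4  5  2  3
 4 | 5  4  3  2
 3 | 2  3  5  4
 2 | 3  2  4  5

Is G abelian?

Check whether the table is symmetric across its main diagonal.
Every entry (row x, col y) equals the entry (row y, col x), so G is abelian.
(In fact G ≅ the cyclic group Z_4.)

Yes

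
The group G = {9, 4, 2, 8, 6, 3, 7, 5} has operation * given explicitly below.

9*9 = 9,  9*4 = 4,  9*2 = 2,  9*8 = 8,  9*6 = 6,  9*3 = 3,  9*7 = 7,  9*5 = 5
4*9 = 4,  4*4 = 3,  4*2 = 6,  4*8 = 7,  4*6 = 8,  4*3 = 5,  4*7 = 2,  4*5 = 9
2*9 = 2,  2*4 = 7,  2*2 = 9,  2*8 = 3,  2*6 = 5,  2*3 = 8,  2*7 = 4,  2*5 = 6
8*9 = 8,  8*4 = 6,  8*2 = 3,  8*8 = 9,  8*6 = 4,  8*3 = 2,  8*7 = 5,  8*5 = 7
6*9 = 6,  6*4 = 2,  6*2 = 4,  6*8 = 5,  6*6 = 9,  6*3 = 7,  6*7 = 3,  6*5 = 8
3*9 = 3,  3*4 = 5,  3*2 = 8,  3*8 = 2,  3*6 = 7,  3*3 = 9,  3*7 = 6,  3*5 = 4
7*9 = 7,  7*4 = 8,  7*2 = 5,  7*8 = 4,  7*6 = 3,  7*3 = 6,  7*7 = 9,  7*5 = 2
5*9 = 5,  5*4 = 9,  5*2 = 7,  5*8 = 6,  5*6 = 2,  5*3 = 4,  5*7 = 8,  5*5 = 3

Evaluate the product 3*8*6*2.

7

3*8 = 2
2*6 = 5
5*2 = 7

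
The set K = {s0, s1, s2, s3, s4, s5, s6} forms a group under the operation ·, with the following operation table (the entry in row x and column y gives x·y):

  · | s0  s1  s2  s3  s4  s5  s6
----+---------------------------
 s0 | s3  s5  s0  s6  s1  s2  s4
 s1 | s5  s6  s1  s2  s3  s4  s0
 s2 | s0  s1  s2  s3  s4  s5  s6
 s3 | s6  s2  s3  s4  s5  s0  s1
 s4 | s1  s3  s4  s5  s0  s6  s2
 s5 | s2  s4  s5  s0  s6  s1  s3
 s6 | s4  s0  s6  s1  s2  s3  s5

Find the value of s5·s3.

Read row s5, column s3: s5·s3 = s0.

s0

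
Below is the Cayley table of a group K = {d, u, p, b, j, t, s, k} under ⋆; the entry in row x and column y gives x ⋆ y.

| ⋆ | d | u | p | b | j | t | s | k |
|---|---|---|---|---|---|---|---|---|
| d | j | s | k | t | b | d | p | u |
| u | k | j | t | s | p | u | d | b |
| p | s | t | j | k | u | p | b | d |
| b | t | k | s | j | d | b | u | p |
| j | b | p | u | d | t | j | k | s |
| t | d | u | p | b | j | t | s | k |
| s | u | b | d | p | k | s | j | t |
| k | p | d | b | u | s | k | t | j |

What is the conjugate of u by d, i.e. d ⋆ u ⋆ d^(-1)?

The identity is t. In row d, the entry t sits in column b, so d^(-1) = b.
d ⋆ u = s
s ⋆ b = p

p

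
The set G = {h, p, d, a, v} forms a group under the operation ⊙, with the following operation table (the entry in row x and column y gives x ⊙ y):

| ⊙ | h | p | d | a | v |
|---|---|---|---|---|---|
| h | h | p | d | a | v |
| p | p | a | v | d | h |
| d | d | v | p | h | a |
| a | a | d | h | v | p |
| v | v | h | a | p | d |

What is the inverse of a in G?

First locate the identity: row h matches the header, so h is the identity.
Scan row a for h: a ⊙ d = h. Hence a^(-1) = d.

d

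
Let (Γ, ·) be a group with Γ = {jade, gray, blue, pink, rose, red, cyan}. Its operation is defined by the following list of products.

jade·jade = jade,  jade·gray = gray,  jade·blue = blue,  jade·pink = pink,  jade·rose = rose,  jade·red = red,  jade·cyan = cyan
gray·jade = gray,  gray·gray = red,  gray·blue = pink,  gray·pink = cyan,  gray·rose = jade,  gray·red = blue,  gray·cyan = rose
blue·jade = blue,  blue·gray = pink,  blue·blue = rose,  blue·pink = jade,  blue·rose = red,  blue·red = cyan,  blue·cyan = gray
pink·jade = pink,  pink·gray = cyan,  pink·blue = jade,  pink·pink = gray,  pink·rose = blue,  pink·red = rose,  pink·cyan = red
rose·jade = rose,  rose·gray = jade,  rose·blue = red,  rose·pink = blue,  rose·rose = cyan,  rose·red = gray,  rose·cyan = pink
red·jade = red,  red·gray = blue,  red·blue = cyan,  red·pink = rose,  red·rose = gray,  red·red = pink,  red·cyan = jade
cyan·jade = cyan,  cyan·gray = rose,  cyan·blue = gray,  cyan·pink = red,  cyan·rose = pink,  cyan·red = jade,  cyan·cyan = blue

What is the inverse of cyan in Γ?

red

First locate the identity: row jade matches the header, so jade is the identity.
Scan row cyan for jade: cyan·red = jade. Hence cyan^(-1) = red.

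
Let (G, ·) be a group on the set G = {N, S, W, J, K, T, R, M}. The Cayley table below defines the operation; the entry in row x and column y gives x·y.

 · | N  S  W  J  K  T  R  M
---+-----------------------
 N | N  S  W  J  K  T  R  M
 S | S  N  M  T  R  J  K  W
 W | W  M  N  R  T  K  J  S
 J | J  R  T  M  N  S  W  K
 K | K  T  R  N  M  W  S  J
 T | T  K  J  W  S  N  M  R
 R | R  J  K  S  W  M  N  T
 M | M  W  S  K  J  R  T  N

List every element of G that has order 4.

Identity is N. Compute the order of each non-identity element by repeated multiplication:
  S: S → N  (order 2)
  W: W → N  (order 2)
  J: J → M → K → N  (order 4)
  K: K → M → J → N  (order 4)
  T: T → N  (order 2)
  R: R → N  (order 2)
  M: M → N  (order 2)
Elements of order 4: {J, K}.

{J, K}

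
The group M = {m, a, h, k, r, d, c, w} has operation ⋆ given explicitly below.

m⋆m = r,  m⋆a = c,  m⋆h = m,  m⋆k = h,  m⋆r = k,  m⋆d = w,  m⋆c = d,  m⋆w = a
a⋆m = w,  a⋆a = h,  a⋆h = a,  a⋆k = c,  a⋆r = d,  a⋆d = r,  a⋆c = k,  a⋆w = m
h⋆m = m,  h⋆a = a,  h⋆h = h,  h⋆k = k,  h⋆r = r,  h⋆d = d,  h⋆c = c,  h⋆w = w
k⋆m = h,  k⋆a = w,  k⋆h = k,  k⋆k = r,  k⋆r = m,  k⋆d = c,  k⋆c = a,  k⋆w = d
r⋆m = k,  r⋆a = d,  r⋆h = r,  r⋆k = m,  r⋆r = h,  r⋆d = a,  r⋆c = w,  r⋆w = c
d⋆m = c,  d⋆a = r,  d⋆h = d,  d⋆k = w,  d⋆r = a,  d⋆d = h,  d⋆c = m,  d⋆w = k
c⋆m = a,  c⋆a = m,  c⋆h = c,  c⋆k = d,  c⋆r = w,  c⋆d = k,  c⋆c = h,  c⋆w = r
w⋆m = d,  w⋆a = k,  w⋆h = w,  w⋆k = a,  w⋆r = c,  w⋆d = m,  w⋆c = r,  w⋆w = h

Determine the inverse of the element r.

First locate the identity: row h matches the header, so h is the identity.
Scan row r for h: r ⋆ r = h. Hence r^(-1) = r.
(Structurally, M here is isomorphic to the dihedral group D_4.)

r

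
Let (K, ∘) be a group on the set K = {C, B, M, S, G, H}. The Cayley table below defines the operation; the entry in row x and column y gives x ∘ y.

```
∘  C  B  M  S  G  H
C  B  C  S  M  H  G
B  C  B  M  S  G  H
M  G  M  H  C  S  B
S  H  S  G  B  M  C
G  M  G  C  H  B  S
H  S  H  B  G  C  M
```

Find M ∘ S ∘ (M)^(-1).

The identity is B. In row M, the entry B sits in column H, so M^(-1) = H.
M ∘ S = C
C ∘ H = G

G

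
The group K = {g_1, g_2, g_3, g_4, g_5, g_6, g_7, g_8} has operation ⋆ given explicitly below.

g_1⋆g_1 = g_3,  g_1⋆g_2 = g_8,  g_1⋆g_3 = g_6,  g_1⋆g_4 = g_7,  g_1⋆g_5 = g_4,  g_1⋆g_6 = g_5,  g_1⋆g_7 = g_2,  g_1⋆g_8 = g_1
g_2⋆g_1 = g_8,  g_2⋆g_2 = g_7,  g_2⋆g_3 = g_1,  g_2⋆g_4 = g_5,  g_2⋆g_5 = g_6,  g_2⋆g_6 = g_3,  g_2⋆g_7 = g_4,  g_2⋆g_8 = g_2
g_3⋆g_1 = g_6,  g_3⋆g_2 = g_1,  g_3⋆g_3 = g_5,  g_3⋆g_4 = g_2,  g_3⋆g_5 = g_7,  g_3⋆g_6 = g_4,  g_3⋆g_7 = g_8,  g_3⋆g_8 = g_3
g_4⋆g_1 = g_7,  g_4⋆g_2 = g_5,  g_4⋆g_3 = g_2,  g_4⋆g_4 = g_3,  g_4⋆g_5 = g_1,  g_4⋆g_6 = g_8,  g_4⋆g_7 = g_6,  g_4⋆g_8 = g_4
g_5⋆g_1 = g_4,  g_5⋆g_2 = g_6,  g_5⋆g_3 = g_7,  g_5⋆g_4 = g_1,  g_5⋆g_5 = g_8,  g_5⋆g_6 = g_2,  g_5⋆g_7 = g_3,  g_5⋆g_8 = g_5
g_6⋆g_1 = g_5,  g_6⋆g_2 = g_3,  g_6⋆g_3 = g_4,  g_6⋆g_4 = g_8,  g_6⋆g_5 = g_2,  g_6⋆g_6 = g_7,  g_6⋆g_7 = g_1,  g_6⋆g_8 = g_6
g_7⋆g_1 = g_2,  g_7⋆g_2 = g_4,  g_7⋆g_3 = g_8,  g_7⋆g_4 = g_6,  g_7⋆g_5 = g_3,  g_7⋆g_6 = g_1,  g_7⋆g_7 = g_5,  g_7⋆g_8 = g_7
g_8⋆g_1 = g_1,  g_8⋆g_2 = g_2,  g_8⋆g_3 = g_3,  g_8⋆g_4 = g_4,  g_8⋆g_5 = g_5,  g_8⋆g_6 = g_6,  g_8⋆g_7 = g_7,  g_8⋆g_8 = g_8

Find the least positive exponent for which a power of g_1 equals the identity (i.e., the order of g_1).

The identity element is g_8 (its row matches the header).
g_1^1 = g_1
g_1^2 = g_1 ⋆ g_1 = g_3
g_1^3 = g_3 ⋆ g_1 = g_6
g_1^4 = g_6 ⋆ g_1 = g_5
g_1^5 = g_5 ⋆ g_1 = g_4
g_1^6 = g_4 ⋆ g_1 = g_7
g_1^7 = g_7 ⋆ g_1 = g_2
g_1^8 = g_2 ⋆ g_1 = g_8
The first power of g_1 equal to the identity is g_1^8, so ord(g_1) = 8.

8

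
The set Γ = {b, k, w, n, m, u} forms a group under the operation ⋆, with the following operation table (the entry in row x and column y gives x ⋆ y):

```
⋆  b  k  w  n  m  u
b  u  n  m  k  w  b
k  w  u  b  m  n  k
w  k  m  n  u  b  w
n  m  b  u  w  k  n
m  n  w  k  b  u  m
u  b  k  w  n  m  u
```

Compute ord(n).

3

The identity element is u (its row matches the header).
n^1 = n
n^2 = n ⋆ n = w
n^3 = w ⋆ n = u
The first power of n equal to the identity is n^3, so ord(n) = 3.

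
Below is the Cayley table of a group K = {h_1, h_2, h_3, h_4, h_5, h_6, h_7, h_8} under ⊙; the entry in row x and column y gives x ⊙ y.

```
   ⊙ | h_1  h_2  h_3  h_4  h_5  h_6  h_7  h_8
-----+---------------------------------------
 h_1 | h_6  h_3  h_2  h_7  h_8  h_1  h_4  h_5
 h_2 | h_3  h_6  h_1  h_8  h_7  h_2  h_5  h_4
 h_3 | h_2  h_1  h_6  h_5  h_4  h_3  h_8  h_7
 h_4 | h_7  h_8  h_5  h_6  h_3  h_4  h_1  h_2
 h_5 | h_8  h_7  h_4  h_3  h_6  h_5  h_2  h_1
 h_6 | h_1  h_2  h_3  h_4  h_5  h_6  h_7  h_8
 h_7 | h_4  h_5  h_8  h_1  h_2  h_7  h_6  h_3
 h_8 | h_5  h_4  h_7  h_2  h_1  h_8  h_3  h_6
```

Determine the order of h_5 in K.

2

The identity element is h_6 (its row matches the header).
h_5^1 = h_5
h_5^2 = h_5 ⊙ h_5 = h_6
The first power of h_5 equal to the identity is h_5^2, so ord(h_5) = 2.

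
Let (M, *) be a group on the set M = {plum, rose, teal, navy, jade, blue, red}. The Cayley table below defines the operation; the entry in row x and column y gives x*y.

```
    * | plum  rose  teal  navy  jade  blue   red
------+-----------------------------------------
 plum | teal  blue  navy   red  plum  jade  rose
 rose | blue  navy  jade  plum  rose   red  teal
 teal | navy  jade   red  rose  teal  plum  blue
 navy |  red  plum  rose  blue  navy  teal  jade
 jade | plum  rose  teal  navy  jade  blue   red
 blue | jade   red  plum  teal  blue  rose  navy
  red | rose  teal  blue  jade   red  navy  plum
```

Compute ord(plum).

The identity element is jade (its row matches the header).
plum^1 = plum
plum^2 = plum*plum = teal
plum^3 = teal*plum = navy
plum^4 = navy*plum = red
plum^5 = red*plum = rose
plum^6 = rose*plum = blue
plum^7 = blue*plum = jade
The first power of plum equal to the identity is plum^7, so ord(plum) = 7.

7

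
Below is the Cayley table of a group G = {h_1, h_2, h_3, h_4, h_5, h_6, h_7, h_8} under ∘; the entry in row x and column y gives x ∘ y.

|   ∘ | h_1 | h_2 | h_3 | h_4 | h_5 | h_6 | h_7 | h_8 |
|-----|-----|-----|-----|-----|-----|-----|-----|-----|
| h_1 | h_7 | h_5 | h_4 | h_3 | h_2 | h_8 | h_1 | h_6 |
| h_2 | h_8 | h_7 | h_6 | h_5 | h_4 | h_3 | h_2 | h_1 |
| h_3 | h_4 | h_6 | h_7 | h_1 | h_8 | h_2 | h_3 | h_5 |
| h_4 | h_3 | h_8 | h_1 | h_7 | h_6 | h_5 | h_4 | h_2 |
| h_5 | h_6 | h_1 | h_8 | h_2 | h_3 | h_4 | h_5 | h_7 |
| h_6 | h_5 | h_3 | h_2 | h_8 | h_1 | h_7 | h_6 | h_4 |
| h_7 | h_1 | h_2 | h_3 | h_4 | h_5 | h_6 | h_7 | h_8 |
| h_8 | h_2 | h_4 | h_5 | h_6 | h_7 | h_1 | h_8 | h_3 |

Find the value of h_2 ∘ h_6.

h_3

Read row h_2, column h_6: h_2 ∘ h_6 = h_3.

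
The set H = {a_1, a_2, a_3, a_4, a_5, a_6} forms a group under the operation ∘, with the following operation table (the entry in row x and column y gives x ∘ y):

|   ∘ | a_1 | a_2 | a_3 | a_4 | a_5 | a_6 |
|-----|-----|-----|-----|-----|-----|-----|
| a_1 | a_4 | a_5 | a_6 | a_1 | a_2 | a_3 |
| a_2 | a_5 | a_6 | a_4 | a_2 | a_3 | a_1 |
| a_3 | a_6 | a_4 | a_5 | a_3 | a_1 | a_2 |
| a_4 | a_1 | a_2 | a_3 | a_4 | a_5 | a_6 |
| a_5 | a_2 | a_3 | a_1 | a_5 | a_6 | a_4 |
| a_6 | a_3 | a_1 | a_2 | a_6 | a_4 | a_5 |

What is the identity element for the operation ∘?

The identity e satisfies e ∘ x = x for all x, so its row in the table reproduces the column headers.
Row a_4 reads: a_1, a_2, a_3, a_4, a_5, a_6 — exactly the header order. So a_4 is the identity.

a_4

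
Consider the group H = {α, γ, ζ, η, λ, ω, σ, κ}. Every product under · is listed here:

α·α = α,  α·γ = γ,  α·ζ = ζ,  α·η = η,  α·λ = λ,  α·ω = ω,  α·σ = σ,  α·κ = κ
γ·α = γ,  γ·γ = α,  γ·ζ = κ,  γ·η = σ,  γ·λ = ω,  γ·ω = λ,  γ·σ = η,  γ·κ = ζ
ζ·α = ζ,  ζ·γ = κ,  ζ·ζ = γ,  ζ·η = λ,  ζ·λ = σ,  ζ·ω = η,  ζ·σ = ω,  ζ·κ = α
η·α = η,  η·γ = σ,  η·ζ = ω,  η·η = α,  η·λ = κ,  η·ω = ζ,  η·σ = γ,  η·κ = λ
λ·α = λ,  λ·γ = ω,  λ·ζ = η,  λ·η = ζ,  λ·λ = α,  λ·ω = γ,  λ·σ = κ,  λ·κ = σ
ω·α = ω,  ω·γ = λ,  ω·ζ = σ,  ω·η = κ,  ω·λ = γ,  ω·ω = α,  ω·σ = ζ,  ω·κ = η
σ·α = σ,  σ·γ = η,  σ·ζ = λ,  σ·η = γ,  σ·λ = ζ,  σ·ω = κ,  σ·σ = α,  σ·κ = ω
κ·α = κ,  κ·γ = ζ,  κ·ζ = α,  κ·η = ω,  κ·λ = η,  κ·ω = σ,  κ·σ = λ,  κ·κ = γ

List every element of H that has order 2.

{γ, η, λ, σ, ω}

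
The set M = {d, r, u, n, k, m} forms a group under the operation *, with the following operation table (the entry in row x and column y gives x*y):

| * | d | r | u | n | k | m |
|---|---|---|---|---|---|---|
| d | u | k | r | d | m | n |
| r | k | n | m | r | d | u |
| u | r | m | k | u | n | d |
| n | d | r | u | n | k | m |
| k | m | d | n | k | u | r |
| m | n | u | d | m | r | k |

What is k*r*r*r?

k*r = d
d*r = k
k*r = d

d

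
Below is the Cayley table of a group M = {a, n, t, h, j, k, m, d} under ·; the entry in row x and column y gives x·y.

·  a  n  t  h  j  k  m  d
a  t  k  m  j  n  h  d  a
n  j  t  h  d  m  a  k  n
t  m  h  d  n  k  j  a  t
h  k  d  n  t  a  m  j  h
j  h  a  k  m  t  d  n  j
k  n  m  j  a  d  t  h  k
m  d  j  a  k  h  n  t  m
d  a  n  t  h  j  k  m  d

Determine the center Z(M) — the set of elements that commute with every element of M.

{d, t}

An element z is central iff its row equals its column in the table.
For m: m·j = h ≠ n = j·m, so m ∉ Z.
Checking each element this way leaves Z(M) = {d, t}.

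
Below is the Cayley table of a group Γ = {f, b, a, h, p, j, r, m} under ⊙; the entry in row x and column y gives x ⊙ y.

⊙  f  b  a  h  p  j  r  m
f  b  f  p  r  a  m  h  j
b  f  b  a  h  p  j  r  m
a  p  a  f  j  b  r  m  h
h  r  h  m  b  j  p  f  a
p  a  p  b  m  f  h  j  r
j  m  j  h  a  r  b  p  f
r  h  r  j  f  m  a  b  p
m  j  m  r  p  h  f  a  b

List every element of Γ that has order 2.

{f, h, j, m, r}

Identity is b. Compute the order of each non-identity element by repeated multiplication:
  f: f → b  (order 2)
  a: a → f → p → b  (order 4)
  h: h → b  (order 2)
  p: p → f → a → b  (order 4)
  j: j → b  (order 2)
  r: r → b  (order 2)
  m: m → b  (order 2)
Elements of order 2: {f, h, j, m, r}.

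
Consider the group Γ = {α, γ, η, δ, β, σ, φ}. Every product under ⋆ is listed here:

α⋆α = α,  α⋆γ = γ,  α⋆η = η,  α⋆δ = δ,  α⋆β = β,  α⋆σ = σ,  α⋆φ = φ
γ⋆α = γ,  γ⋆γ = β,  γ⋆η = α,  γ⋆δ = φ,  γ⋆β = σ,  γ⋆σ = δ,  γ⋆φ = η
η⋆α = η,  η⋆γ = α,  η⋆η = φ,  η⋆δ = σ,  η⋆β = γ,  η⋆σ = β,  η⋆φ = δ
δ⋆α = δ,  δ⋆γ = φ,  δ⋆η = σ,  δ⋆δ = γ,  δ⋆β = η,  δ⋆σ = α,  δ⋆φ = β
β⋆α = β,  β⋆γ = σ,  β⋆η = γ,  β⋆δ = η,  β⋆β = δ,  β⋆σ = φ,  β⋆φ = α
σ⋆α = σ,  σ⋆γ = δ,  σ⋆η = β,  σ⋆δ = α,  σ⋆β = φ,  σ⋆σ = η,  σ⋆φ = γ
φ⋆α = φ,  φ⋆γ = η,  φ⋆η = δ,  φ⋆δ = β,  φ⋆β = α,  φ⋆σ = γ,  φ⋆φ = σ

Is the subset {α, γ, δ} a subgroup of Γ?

No

γ ⋆ γ = β, which is not in {α, γ, δ}.
The subset is not closed under ⋆, so it is not a subgroup.
(Structurally, Γ here is isomorphic to the cyclic group Z_7.)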